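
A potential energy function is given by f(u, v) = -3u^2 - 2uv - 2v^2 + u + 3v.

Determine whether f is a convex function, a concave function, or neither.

f is quadratic, so its Hessian is the constant matrix H = [[-6, -2], [-2, -4]].
det(H) = 20, tr(H) = -10.
det(H) > 0 and tr(H) < 0, so H is negative definite everywhere: concave.

concave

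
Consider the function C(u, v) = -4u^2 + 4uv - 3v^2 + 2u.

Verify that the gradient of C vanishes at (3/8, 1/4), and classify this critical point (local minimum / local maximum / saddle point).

∇C = (-8u + 4v + 2, 4u - 6v); substituting (3/8, 1/4) gives ∇C = (0, 0), so (3/8, 1/4) is indeed a critical point.
The Hessian of C is constant: H = [[-8, 4], [4, -6]].
det(H) = (-8)·(-6) − 4² = 32.
det(H) > 0 and tr(H) = -14 < 0, so H is negative definite and the point is a local maximum.

local maximum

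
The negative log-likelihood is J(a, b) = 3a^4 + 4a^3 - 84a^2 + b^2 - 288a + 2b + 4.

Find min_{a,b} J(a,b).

J(a,b) separates as P(a) + Q(b) + 4, so its minimum is min P + min Q + 4.
P'(a) = 12(a - 4)(a + 2)(a + 3) vanishes at a ∈ {-3, -2, 4}; Q'(b) = 2b + 2 vanishes at b ∈ {-1}.
Local minima of P (where P''>0): P(-3)=243, P(4)=-1472. Local minima of Q: Q(-1)=-1.
So the global minimum of J is P(4) + Q(-1) + 4 = -1472 − 1 + 4 = -1469, attained at (4, -1).

-1469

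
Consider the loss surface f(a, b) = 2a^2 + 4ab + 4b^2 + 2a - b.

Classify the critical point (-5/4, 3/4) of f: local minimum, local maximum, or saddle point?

local minimum

The Hessian of f is constant: H = [[4, 4], [4, 8]].
det(H) = 4·8 − 4² = 16.
det(H) > 0 and tr(H) = 12 > 0, so H is positive definite and the point is a local minimum.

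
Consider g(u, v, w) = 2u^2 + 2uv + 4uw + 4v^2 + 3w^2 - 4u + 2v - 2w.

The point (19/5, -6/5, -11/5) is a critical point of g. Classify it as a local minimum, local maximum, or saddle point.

The Hessian is constant: H = [[4, 2, 4], [2, 8, 0], [4, 0, 6]].
Leading principal minors: Δ₁ = 4, Δ₂ = 28, Δ₃ = 40.
All leading minors are positive, so H is positive definite: a local minimum.

local minimum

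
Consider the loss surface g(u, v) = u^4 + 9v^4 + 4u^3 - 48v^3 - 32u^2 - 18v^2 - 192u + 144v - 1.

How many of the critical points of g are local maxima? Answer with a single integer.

1

g separates as a function of u plus a function of v, so ∇g=0 decouples.
∂g/∂u = 4(u - 4)(u + 3)(u + 4) = 0 at u ∈ {-4, -3, 4}; ∂g/∂v = 36(v - 4)(v - 1)(v + 1) = 0 at v ∈ {-1, 1, 4}.
The Hessian is diagonal: diag(g_uu, g_vv). Second derivatives: g_uu(-4)=32, g_uu(-3)=-28, g_uu(4)=224; g_vv(-1)=360, g_vv(1)=-216, g_vv(4)=540.
Local maxima occur where both diagonal entries negative: (-3, 1). Count: 1.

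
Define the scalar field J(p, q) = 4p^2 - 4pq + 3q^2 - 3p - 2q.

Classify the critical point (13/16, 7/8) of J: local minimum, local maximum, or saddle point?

local minimum

The Hessian of J is constant: H = [[8, -4], [-4, 6]].
det(H) = 8·6 − (-4)² = 32.
det(H) > 0 and tr(H) = 14 > 0, so H is positive definite and the point is a local minimum.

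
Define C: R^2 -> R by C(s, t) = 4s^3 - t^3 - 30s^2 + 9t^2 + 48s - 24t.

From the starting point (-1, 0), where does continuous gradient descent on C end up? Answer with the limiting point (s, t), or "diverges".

diverges

C is separable, so gradient descent decouples: s follows -∂C/∂s, t follows -∂C/∂t.
∂C/∂s = 12(s - 4)(s - 1); at s=-1 this is 120, so s decreases.
∂C/∂t = -3(t - 4)(t - 2); at t=0 this is -24, so t increases.
The s-coordinate has no critical point in that direction and runs off to infinity.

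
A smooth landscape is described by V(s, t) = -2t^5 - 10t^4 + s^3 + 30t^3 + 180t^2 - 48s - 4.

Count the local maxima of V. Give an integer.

2

V separates as a function of s plus a function of t, so ∇V=0 decouples.
∂V/∂s = 3(s - 4)(s + 4) = 0 at s ∈ {-4, 4}; ∂V/∂t = -10t(t - 3)(t + 3)(t + 4) = 0 at t ∈ {-4, -3, 0, 3}.
The Hessian is diagonal: diag(V_ss, V_tt). Second derivatives: V_ss(-4)=-24, V_ss(4)=24; V_tt(-4)=280, V_tt(-3)=-180, V_tt(0)=360, V_tt(3)=-1260.
Local maxima occur where both diagonal entries negative: (-4, -3), (-4, 3). Count: 2.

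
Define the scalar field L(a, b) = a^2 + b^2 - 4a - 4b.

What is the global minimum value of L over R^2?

-8

L(a,b) separates as P(a) + Q(b), so its minimum is min P + min Q.
P'(a) = 2a - 4 vanishes at a ∈ {2}; Q'(b) = 2b - 4 vanishes at b ∈ {2}.
Local minima of P (where P''>0): P(2)=-4. Local minima of Q: Q(2)=-4.
So the global minimum of L is P(2) + Q(2) = -4 − 4 = -8, attained at (2, 2).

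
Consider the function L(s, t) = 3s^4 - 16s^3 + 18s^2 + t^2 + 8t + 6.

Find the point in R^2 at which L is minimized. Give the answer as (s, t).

L(s,t) separates as P(s) + Q(t) + 6, so its minimum is min P + min Q + 6.
P'(s) = 12s(s - 3)(s - 1) vanishes at s ∈ {0, 1, 3}; Q'(t) = 2(t + 4) vanishes at t ∈ {-4}.
Local minima of P (where P''>0): P(0)=0, P(3)=-27. Local minima of Q: Q(-4)=-16.
So the global minimum of L is P(3) + Q(-4) + 6 = -27 − 16 + 6 = -37, attained at (3, -4).

(3, -4)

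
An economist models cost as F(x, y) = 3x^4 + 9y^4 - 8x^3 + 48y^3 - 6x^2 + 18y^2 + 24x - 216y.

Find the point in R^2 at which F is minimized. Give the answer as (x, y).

(-1, 1)

F(x,y) separates as P(x) + Q(y), so its minimum is min P + min Q.
P'(x) = 12(x - 2)(x - 1)(x + 1) vanishes at x ∈ {-1, 1, 2}; Q'(y) = 36(y - 1)(y + 2)(y + 3) vanishes at y ∈ {-3, -2, 1}.
Local minima of P (where P''>0): P(-1)=-19, P(2)=8. Local minima of Q: Q(-3)=243, Q(1)=-141.
So the global minimum of F is P(-1) + Q(1) = -19 − 141 = -160, attained at (-1, 1).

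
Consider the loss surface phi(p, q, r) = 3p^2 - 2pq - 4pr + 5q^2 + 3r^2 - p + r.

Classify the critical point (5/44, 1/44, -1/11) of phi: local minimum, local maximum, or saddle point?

The Hessian is constant: H = [[6, -2, -4], [-2, 10, 0], [-4, 0, 6]].
Leading principal minors: Δ₁ = 6, Δ₂ = 56, Δ₃ = 176.
All leading minors are positive, so H is positive definite: a local minimum.

local minimum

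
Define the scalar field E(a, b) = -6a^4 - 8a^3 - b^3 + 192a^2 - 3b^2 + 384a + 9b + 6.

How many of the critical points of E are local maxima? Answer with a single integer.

E separates as a function of a plus a function of b, so ∇E=0 decouples.
∂E/∂a = -24(a - 4)(a + 1)(a + 4) = 0 at a ∈ {-4, -1, 4}; ∂E/∂b = -3(b - 1)(b + 3) = 0 at b ∈ {-3, 1}.
The Hessian is diagonal: diag(E_aa, E_bb). Second derivatives: E_aa(-4)=-576, E_aa(-1)=360, E_aa(4)=-960; E_bb(-3)=12, E_bb(1)=-12.
Local maxima occur where both diagonal entries negative: (-4, 1), (4, 1). Count: 2.

2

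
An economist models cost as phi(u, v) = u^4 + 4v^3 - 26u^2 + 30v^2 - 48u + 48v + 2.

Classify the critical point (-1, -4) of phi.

The mixed partial ∂²phi/∂u∂v is 0, so the Hessian at any point is diag(phi_uu, phi_vv) = diag(4(3u^2 - 13), 12(2v + 5)).
At (-1, -4): H = diag(-40, -36).
Both eigenvalues are negative, so H is negative definite: a local maximum.

local maximum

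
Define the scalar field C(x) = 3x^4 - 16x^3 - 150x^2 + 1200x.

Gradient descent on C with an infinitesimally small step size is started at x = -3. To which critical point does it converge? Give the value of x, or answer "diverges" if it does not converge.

C'(x) = 12(x - 5)(x - 4)(x + 5), so C'(-3) = 1344.
Gradient descent moves in the -C' direction, i.e. x is decreasing.
The nearest critical point in that direction is x = -5, where C'' = 1080 > 0 (a local minimum). The iterate converges there.

-5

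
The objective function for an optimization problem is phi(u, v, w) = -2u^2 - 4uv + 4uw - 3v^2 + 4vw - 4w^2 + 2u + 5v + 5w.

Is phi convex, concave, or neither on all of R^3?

concave

phi is quadratic, so its Hessian is the constant matrix H = [[-4, -4, 4], [-4, -6, 4], [4, 4, -8]].
Leading principal minors: -4, 8, -32.
Signs alternate −, +, − ⇒ H ≺ 0 ⇒ concave.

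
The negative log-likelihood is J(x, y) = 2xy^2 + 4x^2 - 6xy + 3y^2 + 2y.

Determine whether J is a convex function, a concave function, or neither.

neither

The term 2xy^2 is cubic, so the Hessian is not constant.
∂²J/∂y² = 4x + 6, which takes both signs as x varies (negative for sufficiently negative x). A diagonal entry of the Hessian changing sign means the Hessian is neither positive- nor negative-semidefinite on all of R^2.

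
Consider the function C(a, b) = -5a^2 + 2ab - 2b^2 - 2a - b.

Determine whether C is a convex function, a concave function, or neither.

C is quadratic, so its Hessian is the constant matrix H = [[-10, 2], [2, -4]].
det(H) = 36, tr(H) = -14.
det(H) > 0 and tr(H) < 0, so H is negative definite everywhere: concave.

concave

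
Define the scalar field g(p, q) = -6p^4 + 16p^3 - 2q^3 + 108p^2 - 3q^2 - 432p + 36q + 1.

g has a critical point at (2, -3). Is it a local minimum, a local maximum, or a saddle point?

The mixed partial ∂²g/∂p∂q is 0, so the Hessian at any point is diag(g_pp, g_qq) = diag(24(-3p^2 + 4p + 9), -6(2q + 1)).
At (2, -3): H = diag(120, 30).
Both eigenvalues are positive, so H is positive definite: a local minimum.

local minimum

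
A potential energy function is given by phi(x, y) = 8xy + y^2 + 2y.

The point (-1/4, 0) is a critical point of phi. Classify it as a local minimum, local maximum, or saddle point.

saddle point

The Hessian of phi is constant: H = [[0, 8], [8, 2]].
det(H) = 0·2 − 8² = -64.
Since det(H) < 0, H is indefinite and the critical point is a saddle point.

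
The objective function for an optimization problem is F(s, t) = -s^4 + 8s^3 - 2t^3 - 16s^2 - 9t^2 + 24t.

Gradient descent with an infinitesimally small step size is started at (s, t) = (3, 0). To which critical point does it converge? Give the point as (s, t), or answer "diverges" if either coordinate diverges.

F is separable, so gradient descent decouples: s follows -∂F/∂s, t follows -∂F/∂t.
∂F/∂s = -4s(s - 4)(s - 2); at s=3 this is 12, so s decreases.
∂F/∂t = -6(t - 1)(t + 4); at t=0 this is 24, so t decreases.
s converges to its nearest critical value 2 (a local min of the s-part); t converges to -4. The iterate converges to (2, -4).

(2, -4)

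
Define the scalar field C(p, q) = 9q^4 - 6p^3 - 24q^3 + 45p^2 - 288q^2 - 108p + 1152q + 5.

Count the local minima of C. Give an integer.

C separates as a function of p plus a function of q, so ∇C=0 decouples.
∂C/∂p = -18(p - 3)(p - 2) = 0 at p ∈ {2, 3}; ∂C/∂q = 36(q - 4)(q - 2)(q + 4) = 0 at q ∈ {-4, 2, 4}.
The Hessian is diagonal: diag(C_pp, C_qq). Second derivatives: C_pp(2)=18, C_pp(3)=-18; C_qq(-4)=1728, C_qq(2)=-432, C_qq(4)=576.
Local minima occur where both diagonal entries positive: (2, -4), (2, 4). Count: 2.

2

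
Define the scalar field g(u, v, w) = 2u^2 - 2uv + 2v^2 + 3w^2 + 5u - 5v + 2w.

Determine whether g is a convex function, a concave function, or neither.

g is quadratic, so its Hessian is the constant matrix H = [[4, -2, 0], [-2, 4, 0], [0, 0, 6]].
Leading principal minors: 4, 12, 72.
All positive ⇒ H ≻ 0 ⇒ convex.

convex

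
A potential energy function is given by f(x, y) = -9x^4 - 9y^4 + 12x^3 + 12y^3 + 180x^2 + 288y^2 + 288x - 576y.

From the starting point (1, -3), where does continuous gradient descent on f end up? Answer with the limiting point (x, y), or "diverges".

(-1, 1)

f is separable, so gradient descent decouples: x follows -∂f/∂x, y follows -∂f/∂y.
∂f/∂x = -36(x - 4)(x + 1)(x + 2); at x=1 this is 648, so x decreases.
∂f/∂y = -36(y - 4)(y - 1)(y + 4); at y=-3 this is -1008, so y increases.
x converges to its nearest critical value -1 (a local min of the x-part); y converges to 1. The iterate converges to (-1, 1).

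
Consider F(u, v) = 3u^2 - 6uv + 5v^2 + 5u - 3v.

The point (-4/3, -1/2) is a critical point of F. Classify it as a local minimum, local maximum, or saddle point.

local minimum

The Hessian of F is constant: H = [[6, -6], [-6, 10]].
det(H) = 6·10 − (-6)² = 24.
det(H) > 0 and tr(H) = 16 > 0, so H is positive definite and the point is a local minimum.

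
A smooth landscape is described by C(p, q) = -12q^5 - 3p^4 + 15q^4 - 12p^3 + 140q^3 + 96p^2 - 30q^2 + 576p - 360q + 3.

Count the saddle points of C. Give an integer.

6

C separates as a function of p plus a function of q, so ∇C=0 decouples.
∂C/∂p = -12(p - 4)(p + 3)(p + 4) = 0 at p ∈ {-4, -3, 4}; ∂C/∂q = -60(q - 3)(q - 1)(q + 1)(q + 2) = 0 at q ∈ {-2, -1, 1, 3}.
The Hessian is diagonal: diag(C_pp, C_qq). Second derivatives: C_pp(-4)=-96, C_pp(-3)=84, C_pp(4)=-672; C_qq(-2)=900, C_qq(-1)=-480, C_qq(1)=720, C_qq(3)=-2400.
Saddle points occur where the two diagonal entries have opposite signs: (-4, -2), (-4, 1), (-3, -1), (-3, 3), (4, -2), (4, 1). Count: 6.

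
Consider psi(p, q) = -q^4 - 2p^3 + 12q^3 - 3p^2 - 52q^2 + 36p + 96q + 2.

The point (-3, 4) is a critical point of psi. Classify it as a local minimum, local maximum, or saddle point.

saddle point

The mixed partial ∂²psi/∂p∂q is 0, so the Hessian at any point is diag(psi_pp, psi_qq) = diag(-6(2p + 1), 4(-3q^2 + 18q - 26)).
At (-3, 4): H = diag(30, -8).
The eigenvalues have opposite signs, so H is indefinite: a saddle point.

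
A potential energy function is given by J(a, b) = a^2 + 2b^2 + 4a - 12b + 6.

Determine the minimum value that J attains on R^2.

-16

J(a,b) separates as P(a) + Q(b) + 6, so its minimum is min P + min Q + 6.
P'(a) = 2a + 4 vanishes at a ∈ {-2}; Q'(b) = 4b - 12 vanishes at b ∈ {3}.
Local minima of P (where P''>0): P(-2)=-4. Local minima of Q: Q(3)=-18.
So the global minimum of J is P(-2) + Q(3) + 6 = -4 − 18 + 6 = -16, attained at (-2, 3).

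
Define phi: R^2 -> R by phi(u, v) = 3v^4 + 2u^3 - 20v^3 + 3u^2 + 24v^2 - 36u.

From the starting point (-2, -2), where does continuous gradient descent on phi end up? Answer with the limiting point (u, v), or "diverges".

phi is separable, so gradient descent decouples: u follows -∂phi/∂u, v follows -∂phi/∂v.
∂phi/∂u = 6(u - 2)(u + 3); at u=-2 this is -24, so u increases.
∂phi/∂v = 12v(v - 4)(v - 1); at v=-2 this is -432, so v increases.
u converges to its nearest critical value 2 (a local min of the u-part); v converges to 0. The iterate converges to (2, 0).

(2, 0)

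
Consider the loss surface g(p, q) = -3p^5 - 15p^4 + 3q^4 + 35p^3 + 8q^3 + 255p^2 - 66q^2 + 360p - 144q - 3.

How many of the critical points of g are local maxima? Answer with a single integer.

2

g separates as a function of p plus a function of q, so ∇g=0 decouples.
∂g/∂p = -15(p - 3)(p + 1)(p + 2)(p + 4) = 0 at p ∈ {-4, -2, -1, 3}; ∂g/∂q = 12(q - 3)(q + 1)(q + 4) = 0 at q ∈ {-4, -1, 3}.
The Hessian is diagonal: diag(g_pp, g_qq). Second derivatives: g_pp(-4)=630, g_pp(-2)=-150, g_pp(-1)=180, g_pp(3)=-2100; g_qq(-4)=252, g_qq(-1)=-144, g_qq(3)=336.
Local maxima occur where both diagonal entries negative: (-2, -1), (3, -1). Count: 2.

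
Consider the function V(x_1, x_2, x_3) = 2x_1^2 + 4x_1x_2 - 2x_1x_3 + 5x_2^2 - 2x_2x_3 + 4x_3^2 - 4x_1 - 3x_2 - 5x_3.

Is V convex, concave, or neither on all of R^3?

convex

V is quadratic, so its Hessian is the constant matrix H = [[4, 4, -2], [4, 10, -2], [-2, -2, 8]].
Leading principal minors: 4, 24, 168.
All positive ⇒ H ≻ 0 ⇒ convex.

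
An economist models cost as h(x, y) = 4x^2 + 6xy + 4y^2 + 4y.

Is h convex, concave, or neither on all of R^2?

convex

h is quadratic, so its Hessian is the constant matrix H = [[8, 6], [6, 8]].
det(H) = 28, tr(H) = 16.
det(H) > 0 and tr(H) > 0, so H is positive definite everywhere: convex.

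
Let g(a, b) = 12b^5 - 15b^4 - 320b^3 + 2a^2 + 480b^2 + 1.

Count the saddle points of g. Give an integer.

g separates as a function of a plus a function of b, so ∇g=0 decouples.
∂g/∂a = 4a = 0 at a ∈ {0}; ∂g/∂b = 60b(b - 4)(b - 1)(b + 4) = 0 at b ∈ {-4, 0, 1, 4}.
The Hessian is diagonal: diag(g_aa, g_bb). Second derivatives: g_aa(0)=4; g_bb(-4)=-9600, g_bb(0)=960, g_bb(1)=-900, g_bb(4)=5760.
Saddle points occur where the two diagonal entries have opposite signs: (0, -4), (0, 1). Count: 2.

2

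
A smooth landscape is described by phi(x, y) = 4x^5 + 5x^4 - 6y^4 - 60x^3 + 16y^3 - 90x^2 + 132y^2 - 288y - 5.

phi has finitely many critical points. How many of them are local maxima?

phi separates as a function of x plus a function of y, so ∇phi=0 decouples.
∂phi/∂x = 20x(x - 3)(x + 1)(x + 3) = 0 at x ∈ {-3, -1, 0, 3}; ∂phi/∂y = -24(y - 4)(y - 1)(y + 3) = 0 at y ∈ {-3, 1, 4}.
The Hessian is diagonal: diag(phi_xx, phi_yy). Second derivatives: phi_xx(-3)=-720, phi_xx(-1)=160, phi_xx(0)=-180, phi_xx(3)=1440; phi_yy(-3)=-672, phi_yy(1)=288, phi_yy(4)=-504.
Local maxima occur where both diagonal entries negative: (-3, -3), (-3, 4), (0, -3), (0, 4). Count: 4.

4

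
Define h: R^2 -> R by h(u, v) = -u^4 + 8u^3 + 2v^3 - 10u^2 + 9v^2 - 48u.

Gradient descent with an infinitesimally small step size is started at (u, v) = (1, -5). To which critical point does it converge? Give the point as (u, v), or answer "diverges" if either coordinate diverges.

h is separable, so gradient descent decouples: u follows -∂h/∂u, v follows -∂h/∂v.
∂h/∂u = -4(u - 4)(u - 3)(u + 1); at u=1 this is -48, so u increases.
∂h/∂v = 6v(v + 3); at v=-5 this is 60, so v decreases.
The v-coordinate has no critical point in that direction and runs off to infinity.

diverges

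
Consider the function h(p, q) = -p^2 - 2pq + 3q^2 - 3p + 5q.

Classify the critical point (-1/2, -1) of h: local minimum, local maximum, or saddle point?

saddle point

The Hessian of h is constant: H = [[-2, -2], [-2, 6]].
det(H) = (-2)·6 − (-2)² = -16.
Since det(H) < 0, H is indefinite and the critical point is a saddle point.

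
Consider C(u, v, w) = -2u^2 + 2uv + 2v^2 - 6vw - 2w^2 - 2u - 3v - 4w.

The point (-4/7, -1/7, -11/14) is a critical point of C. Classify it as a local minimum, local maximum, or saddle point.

saddle point

The Hessian is constant: H = [[-4, 2, 0], [2, 4, -6], [0, -6, -4]].
Leading principal minors: Δ₁ = -4, Δ₂ = -20, Δ₃ = 224.
The minors fit neither the all-positive nor the alternating-sign pattern, so H is indefinite: a saddle point.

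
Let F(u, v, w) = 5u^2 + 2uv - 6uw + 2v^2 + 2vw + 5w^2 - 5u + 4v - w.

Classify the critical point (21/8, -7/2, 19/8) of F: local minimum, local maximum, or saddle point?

local minimum

The Hessian is constant: H = [[10, 2, -6], [2, 4, 2], [-6, 2, 10]].
Leading principal minors: Δ₁ = 10, Δ₂ = 36, Δ₃ = 128.
All leading minors are positive, so H is positive definite: a local minimum.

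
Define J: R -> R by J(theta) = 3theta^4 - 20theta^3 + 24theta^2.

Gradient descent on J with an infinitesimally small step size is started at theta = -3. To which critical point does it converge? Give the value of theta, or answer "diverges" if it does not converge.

0

J'(theta) = 12theta(theta - 4)(theta - 1), so J'(-3) = -1008.
Gradient descent moves in the -J' direction, i.e. theta is increasing.
The nearest critical point in that direction is theta = 0, where J'' = 48 > 0 (a local minimum). The iterate converges there.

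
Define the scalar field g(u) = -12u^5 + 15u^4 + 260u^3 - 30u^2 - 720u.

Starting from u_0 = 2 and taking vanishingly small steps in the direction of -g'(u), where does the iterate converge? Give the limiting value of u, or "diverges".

g'(u) = -60(u - 4)(u - 1)(u + 1)(u + 3), so g'(2) = 1800.
Gradient descent moves in the -g' direction, i.e. u is decreasing.
The nearest critical point in that direction is u = 1, where g'' = 1440 > 0 (a local minimum). The iterate converges there.

1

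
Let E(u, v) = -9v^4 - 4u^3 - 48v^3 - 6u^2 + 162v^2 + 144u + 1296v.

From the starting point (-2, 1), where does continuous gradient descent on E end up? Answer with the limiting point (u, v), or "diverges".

E is separable, so gradient descent decouples: u follows -∂E/∂u, v follows -∂E/∂v.
∂E/∂u = -12(u - 3)(u + 4); at u=-2 this is 120, so u decreases.
∂E/∂v = -36(v - 3)(v + 3)(v + 4); at v=1 this is 1440, so v decreases.
u converges to its nearest critical value -4 (a local min of the u-part); v converges to -3. The iterate converges to (-4, -3).

(-4, -3)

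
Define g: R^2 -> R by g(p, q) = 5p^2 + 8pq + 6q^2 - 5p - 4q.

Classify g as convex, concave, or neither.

convex

g is quadratic, so its Hessian is the constant matrix H = [[10, 8], [8, 12]].
det(H) = 56, tr(H) = 22.
det(H) > 0 and tr(H) > 0, so H is positive definite everywhere: convex.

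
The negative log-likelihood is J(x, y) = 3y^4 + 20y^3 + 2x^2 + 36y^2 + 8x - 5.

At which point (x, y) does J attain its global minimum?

(-2, 0)

J(x,y) separates as P(x) + Q(y) − 5, so its minimum is min P + min Q − 5.
P'(x) = 4x + 8 vanishes at x ∈ {-2}; Q'(y) = 12y(y + 2)(y + 3) vanishes at y ∈ {-3, -2, 0}.
Local minima of P (where P''>0): P(-2)=-8. Local minima of Q: Q(-3)=27, Q(0)=0.
So the global minimum of J is P(-2) + Q(0) − 5 = -8 + 0 − 5 = -13, attained at (-2, 0).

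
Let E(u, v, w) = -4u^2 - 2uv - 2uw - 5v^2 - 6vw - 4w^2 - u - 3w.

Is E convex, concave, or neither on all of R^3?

concave

E is quadratic, so its Hessian is the constant matrix H = [[-8, -2, -2], [-2, -10, -6], [-2, -6, -8]].
Leading principal minors: -8, 76, -328.
Signs alternate −, +, − ⇒ H ≺ 0 ⇒ concave.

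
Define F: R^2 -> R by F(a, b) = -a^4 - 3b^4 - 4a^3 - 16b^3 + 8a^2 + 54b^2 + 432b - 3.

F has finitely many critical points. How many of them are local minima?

1

F separates as a function of a plus a function of b, so ∇F=0 decouples.
∂F/∂a = -4a(a - 1)(a + 4) = 0 at a ∈ {-4, 0, 1}; ∂F/∂b = -12(b - 3)(b + 3)(b + 4) = 0 at b ∈ {-4, -3, 3}.
The Hessian is diagonal: diag(F_aa, F_bb). Second derivatives: F_aa(-4)=-80, F_aa(0)=16, F_aa(1)=-20; F_bb(-4)=-84, F_bb(-3)=72, F_bb(3)=-504.
Local minima occur where both diagonal entries positive: (0, -3). Count: 1.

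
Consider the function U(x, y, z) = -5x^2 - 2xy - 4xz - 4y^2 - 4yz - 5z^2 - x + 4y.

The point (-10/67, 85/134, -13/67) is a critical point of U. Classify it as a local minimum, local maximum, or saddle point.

The Hessian is constant: H = [[-10, -2, -4], [-2, -8, -4], [-4, -4, -10]].
Leading principal minors: Δ₁ = -10, Δ₂ = 76, Δ₃ = -536.
The minors alternate sign starting negative (−, +, −), so H is negative definite: a local maximum.

local maximum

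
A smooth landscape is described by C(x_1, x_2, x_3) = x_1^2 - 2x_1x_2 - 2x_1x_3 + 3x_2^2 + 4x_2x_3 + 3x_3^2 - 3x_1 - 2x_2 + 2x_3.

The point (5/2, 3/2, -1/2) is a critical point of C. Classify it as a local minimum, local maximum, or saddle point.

local minimum

The Hessian is constant: H = [[2, -2, -2], [-2, 6, 4], [-2, 4, 6]].
Leading principal minors: Δ₁ = 2, Δ₂ = 8, Δ₃ = 24.
All leading minors are positive, so H is positive definite: a local minimum.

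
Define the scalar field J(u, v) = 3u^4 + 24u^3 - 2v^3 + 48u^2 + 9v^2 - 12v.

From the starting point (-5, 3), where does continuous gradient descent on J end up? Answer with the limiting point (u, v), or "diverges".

J is separable, so gradient descent decouples: u follows -∂J/∂u, v follows -∂J/∂v.
∂J/∂u = 12u(u + 2)(u + 4); at u=-5 this is -180, so u increases.
∂J/∂v = -6(v - 2)(v - 1); at v=3 this is -12, so v increases.
The v-coordinate has no critical point in that direction and runs off to infinity.

diverges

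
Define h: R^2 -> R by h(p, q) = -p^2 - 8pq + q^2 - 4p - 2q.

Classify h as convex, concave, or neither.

h is quadratic, so its Hessian is the constant matrix H = [[-2, -8], [-8, 2]].
det(H) = -68, tr(H) = 0.
det(H) < 0, so H is indefinite: neither convex nor concave.

neither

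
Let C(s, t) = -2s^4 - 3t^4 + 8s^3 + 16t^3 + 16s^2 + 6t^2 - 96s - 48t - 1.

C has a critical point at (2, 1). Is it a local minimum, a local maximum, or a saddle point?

local minimum

The mixed partial ∂²C/∂s∂t is 0, so the Hessian at any point is diag(C_ss, C_tt) = diag(8(-3s^2 + 6s + 4), 12(-3t^2 + 8t + 1)).
At (2, 1): H = diag(32, 72).
Both eigenvalues are positive, so H is positive definite: a local minimum.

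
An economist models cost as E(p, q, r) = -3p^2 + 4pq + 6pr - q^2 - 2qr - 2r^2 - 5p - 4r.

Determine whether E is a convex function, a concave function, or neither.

neither

E is quadratic, so its Hessian is the constant matrix H = [[-6, 4, 6], [4, -2, -2], [6, -2, -4]].
Leading principal minors: -6, -4, 16.
Neither pattern holds ⇒ H is indefinite ⇒ neither convex nor concave.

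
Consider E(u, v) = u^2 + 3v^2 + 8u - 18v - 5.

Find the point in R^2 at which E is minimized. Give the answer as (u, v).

(-4, 3)

E(u,v) separates as P(u) + Q(v) − 5, so its minimum is min P + min Q − 5.
P'(u) = 2u + 8 vanishes at u ∈ {-4}; Q'(v) = 6v - 18 vanishes at v ∈ {3}.
Local minima of P (where P''>0): P(-4)=-16. Local minima of Q: Q(3)=-27.
So the global minimum of E is P(-4) + Q(3) − 5 = -16 − 27 − 5 = -48, attained at (-4, 3).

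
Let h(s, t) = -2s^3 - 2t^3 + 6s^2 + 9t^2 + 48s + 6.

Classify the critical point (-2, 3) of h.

The mixed partial ∂²h/∂s∂t is 0, so the Hessian at any point is diag(h_ss, h_tt) = diag(12(-s + 1), 6(-2t + 3)).
At (-2, 3): H = diag(36, -18).
The eigenvalues have opposite signs, so H is indefinite: a saddle point.

saddle point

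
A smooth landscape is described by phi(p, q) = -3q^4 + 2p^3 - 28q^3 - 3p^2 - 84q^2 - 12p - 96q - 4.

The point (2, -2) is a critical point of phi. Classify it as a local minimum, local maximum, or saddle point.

The mixed partial ∂²phi/∂p∂q is 0, so the Hessian at any point is diag(phi_pp, phi_qq) = diag(6(2p - 1), -12(3q^2 + 14q + 14)).
At (2, -2): H = diag(18, 24).
Both eigenvalues are positive, so H is positive definite: a local minimum.

local minimum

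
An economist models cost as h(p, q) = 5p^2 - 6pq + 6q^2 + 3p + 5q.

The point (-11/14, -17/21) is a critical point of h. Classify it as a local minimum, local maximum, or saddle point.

local minimum

The Hessian of h is constant: H = [[10, -6], [-6, 12]].
det(H) = 10·12 − (-6)² = 84.
det(H) > 0 and tr(H) = 22 > 0, so H is positive definite and the point is a local minimum.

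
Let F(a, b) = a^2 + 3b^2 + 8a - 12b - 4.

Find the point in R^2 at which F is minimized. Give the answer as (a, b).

F(a,b) separates as P(a) + Q(b) − 4, so its minimum is min P + min Q − 4.
P'(a) = 2a + 8 vanishes at a ∈ {-4}; Q'(b) = 6b - 12 vanishes at b ∈ {2}.
Local minima of P (where P''>0): P(-4)=-16. Local minima of Q: Q(2)=-12.
So the global minimum of F is P(-4) + Q(2) − 4 = -16 − 12 − 4 = -32, attained at (-4, 2).

(-4, 2)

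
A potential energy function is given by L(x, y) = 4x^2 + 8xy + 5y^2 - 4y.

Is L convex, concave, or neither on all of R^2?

convex

L is quadratic, so its Hessian is the constant matrix H = [[8, 8], [8, 10]].
det(H) = 16, tr(H) = 18.
det(H) > 0 and tr(H) > 0, so H is positive definite everywhere: convex.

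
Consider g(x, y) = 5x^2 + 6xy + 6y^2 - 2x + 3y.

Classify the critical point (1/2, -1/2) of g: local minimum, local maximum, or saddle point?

The Hessian of g is constant: H = [[10, 6], [6, 12]].
det(H) = 10·12 − 6² = 84.
det(H) > 0 and tr(H) = 22 > 0, so H is positive definite and the point is a local minimum.

local minimum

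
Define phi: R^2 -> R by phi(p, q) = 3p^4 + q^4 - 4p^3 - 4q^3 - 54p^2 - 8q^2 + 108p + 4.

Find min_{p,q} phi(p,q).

-583

phi(p,q) separates as A(p) + B(q) + 4, so its minimum is min A + min B + 4.
A'(p) = 12(p - 3)(p - 1)(p + 3) vanishes at p ∈ {-3, 1, 3}; B'(q) = 4q(q - 4)(q + 1) vanishes at q ∈ {-1, 0, 4}.
Local minima of A (where A''>0): A(-3)=-459, A(3)=-27. Local minima of B: B(-1)=-3, B(4)=-128.
So the global minimum of phi is A(-3) + B(4) + 4 = -459 − 128 + 4 = -583, attained at (-3, 4).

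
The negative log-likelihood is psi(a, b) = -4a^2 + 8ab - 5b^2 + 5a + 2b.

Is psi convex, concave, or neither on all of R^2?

concave

psi is quadratic, so its Hessian is the constant matrix H = [[-8, 8], [8, -10]].
det(H) = 16, tr(H) = -18.
det(H) > 0 and tr(H) < 0, so H is negative definite everywhere: concave.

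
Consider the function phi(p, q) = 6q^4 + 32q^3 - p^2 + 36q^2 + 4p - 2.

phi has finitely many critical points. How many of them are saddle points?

2

phi separates as a function of p plus a function of q, so ∇phi=0 decouples.
∂phi/∂p = -2(p - 2) = 0 at p ∈ {2}; ∂phi/∂q = 24q(q + 1)(q + 3) = 0 at q ∈ {-3, -1, 0}.
The Hessian is diagonal: diag(phi_pp, phi_qq). Second derivatives: phi_pp(2)=-2; phi_qq(-3)=144, phi_qq(-1)=-48, phi_qq(0)=72.
Saddle points occur where the two diagonal entries have opposite signs: (2, -3), (2, 0). Count: 2.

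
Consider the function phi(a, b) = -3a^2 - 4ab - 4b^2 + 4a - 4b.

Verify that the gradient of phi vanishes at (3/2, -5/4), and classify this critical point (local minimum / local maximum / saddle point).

local maximum

∇phi = (-6a - 4b + 4, -4a - 8b - 4); substituting (3/2, -5/4) gives ∇phi = (0, 0), so (3/2, -5/4) is indeed a critical point.
The Hessian of phi is constant: H = [[-6, -4], [-4, -8]].
det(H) = (-6)·(-8) − (-4)² = 32.
det(H) > 0 and tr(H) = -14 < 0, so H is negative definite and the point is a local maximum.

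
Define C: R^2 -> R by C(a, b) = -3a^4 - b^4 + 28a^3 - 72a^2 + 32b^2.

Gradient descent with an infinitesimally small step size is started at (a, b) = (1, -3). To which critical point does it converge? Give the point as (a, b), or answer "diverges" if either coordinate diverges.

(3, 0)

C is separable, so gradient descent decouples: a follows -∂C/∂a, b follows -∂C/∂b.
∂C/∂a = -12a(a - 4)(a - 3); at a=1 this is -72, so a increases.
∂C/∂b = -4b(b - 4)(b + 4); at b=-3 this is -84, so b increases.
a converges to its nearest critical value 3 (a local min of the a-part); b converges to 0. The iterate converges to (3, 0).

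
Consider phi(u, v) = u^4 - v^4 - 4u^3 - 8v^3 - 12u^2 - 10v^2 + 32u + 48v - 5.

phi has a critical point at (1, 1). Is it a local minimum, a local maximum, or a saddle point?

local maximum

The mixed partial ∂²phi/∂u∂v is 0, so the Hessian at any point is diag(phi_uu, phi_vv) = diag(12(u^2 - 2u - 2), -4(3v^2 + 12v + 5)).
At (1, 1): H = diag(-36, -80).
Both eigenvalues are negative, so H is negative definite: a local maximum.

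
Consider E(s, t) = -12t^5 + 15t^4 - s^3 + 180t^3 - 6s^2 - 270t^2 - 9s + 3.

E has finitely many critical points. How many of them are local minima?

2

E separates as a function of s plus a function of t, so ∇E=0 decouples.
∂E/∂s = -3(s + 1)(s + 3) = 0 at s ∈ {-3, -1}; ∂E/∂t = -60t(t - 3)(t - 1)(t + 3) = 0 at t ∈ {-3, 0, 1, 3}.
The Hessian is diagonal: diag(E_ss, E_tt). Second derivatives: E_ss(-3)=6, E_ss(-1)=-6; E_tt(-3)=4320, E_tt(0)=-540, E_tt(1)=480, E_tt(3)=-2160.
Local minima occur where both diagonal entries positive: (-3, -3), (-3, 1). Count: 2.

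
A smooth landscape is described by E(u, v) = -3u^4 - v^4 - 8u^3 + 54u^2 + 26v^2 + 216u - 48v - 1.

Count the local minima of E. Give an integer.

1

E separates as a function of u plus a function of v, so ∇E=0 decouples.
∂E/∂u = -12(u - 3)(u + 2)(u + 3) = 0 at u ∈ {-3, -2, 3}; ∂E/∂v = -4(v - 3)(v - 1)(v + 4) = 0 at v ∈ {-4, 1, 3}.
The Hessian is diagonal: diag(E_uu, E_vv). Second derivatives: E_uu(-3)=-72, E_uu(-2)=60, E_uu(3)=-360; E_vv(-4)=-140, E_vv(1)=40, E_vv(3)=-56.
Local minima occur where both diagonal entries positive: (-2, 1). Count: 1.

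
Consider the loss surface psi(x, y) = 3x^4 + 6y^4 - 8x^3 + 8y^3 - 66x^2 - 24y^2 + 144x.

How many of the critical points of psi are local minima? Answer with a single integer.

psi separates as a function of x plus a function of y, so ∇psi=0 decouples.
∂psi/∂x = 12(x - 4)(x - 1)(x + 3) = 0 at x ∈ {-3, 1, 4}; ∂psi/∂y = 24y(y - 1)(y + 2) = 0 at y ∈ {-2, 0, 1}.
The Hessian is diagonal: diag(psi_xx, psi_yy). Second derivatives: psi_xx(-3)=336, psi_xx(1)=-144, psi_xx(4)=252; psi_yy(-2)=144, psi_yy(0)=-48, psi_yy(1)=72.
Local minima occur where both diagonal entries positive: (-3, -2), (-3, 1), (4, -2), (4, 1). Count: 4.

4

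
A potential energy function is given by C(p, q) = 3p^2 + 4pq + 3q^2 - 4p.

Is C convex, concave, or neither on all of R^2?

convex

C is quadratic, so its Hessian is the constant matrix H = [[6, 4], [4, 6]].
det(H) = 20, tr(H) = 12.
det(H) > 0 and tr(H) > 0, so H is positive definite everywhere: convex.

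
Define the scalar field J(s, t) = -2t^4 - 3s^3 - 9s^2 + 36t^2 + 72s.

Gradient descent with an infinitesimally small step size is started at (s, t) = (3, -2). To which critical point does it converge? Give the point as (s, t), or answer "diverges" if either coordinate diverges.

diverges

J is separable, so gradient descent decouples: s follows -∂J/∂s, t follows -∂J/∂t.
∂J/∂s = -9(s - 2)(s + 4); at s=3 this is -63, so s increases.
∂J/∂t = -8t(t - 3)(t + 3); at t=-2 this is -80, so t increases.
The s-coordinate has no critical point in that direction and runs off to infinity.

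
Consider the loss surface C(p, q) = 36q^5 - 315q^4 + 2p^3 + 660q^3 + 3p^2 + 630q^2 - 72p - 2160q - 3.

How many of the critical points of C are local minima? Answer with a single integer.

C separates as a function of p plus a function of q, so ∇C=0 decouples.
∂C/∂p = 6(p - 3)(p + 4) = 0 at p ∈ {-4, 3}; ∂C/∂q = 180(q - 4)(q - 3)(q - 1)(q + 1) = 0 at q ∈ {-1, 1, 3, 4}.
The Hessian is diagonal: diag(C_pp, C_qq). Second derivatives: C_pp(-4)=-42, C_pp(3)=42; C_qq(-1)=-7200, C_qq(1)=2160, C_qq(3)=-1440, C_qq(4)=2700.
Local minima occur where both diagonal entries positive: (3, 1), (3, 4). Count: 2.

2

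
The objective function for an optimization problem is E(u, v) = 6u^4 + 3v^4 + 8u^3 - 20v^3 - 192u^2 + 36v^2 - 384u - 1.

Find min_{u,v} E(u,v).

-2561

E(u,v) separates as P(u) + Q(v) − 1, so its minimum is min P + min Q − 1.
P'(u) = 24(u - 4)(u + 1)(u + 4) vanishes at u ∈ {-4, -1, 4}; Q'(v) = 12v(v - 3)(v - 2) vanishes at v ∈ {0, 2, 3}.
Local minima of P (where P''>0): P(-4)=-512, P(4)=-2560. Local minima of Q: Q(0)=0, Q(3)=27.
So the global minimum of E is P(4) + Q(0) − 1 = -2560 + 0 − 1 = -2561, attained at (4, 0).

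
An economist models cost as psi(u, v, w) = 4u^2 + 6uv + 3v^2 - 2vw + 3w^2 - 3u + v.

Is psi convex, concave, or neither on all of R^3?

convex

psi is quadratic, so its Hessian is the constant matrix H = [[8, 6, 0], [6, 6, -2], [0, -2, 6]].
Leading principal minors: 8, 12, 40.
All positive ⇒ H ≻ 0 ⇒ convex.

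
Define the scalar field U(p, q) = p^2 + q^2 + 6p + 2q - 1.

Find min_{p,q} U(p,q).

U(p,q) separates as A(p) + B(q) − 1, so its minimum is min A + min B − 1.
A'(p) = 2p + 6 vanishes at p ∈ {-3}; B'(q) = 2q + 2 vanishes at q ∈ {-1}.
Local minima of A (where A''>0): A(-3)=-9. Local minima of B: B(-1)=-1.
So the global minimum of U is A(-3) + B(-1) − 1 = -9 − 1 − 1 = -11, attained at (-3, -1).

-11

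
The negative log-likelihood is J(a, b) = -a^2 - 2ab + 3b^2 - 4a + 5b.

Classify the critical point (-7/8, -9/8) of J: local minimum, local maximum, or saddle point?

The Hessian of J is constant: H = [[-2, -2], [-2, 6]].
det(H) = (-2)·6 − (-2)² = -16.
Since det(H) < 0, H is indefinite and the critical point is a saddle point.

saddle point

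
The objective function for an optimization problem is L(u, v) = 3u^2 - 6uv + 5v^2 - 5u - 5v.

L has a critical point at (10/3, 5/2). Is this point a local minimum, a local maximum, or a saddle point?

The Hessian of L is constant: H = [[6, -6], [-6, 10]].
det(H) = 6·10 − (-6)² = 24.
det(H) > 0 and tr(H) = 16 > 0, so H is positive definite and the point is a local minimum.

local minimum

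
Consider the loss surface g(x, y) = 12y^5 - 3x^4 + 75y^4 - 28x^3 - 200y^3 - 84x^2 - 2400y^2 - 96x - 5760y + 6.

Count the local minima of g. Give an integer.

g separates as a function of x plus a function of y, so ∇g=0 decouples.
∂g/∂x = -12(x + 1)(x + 2)(x + 4) = 0 at x ∈ {-4, -2, -1}; ∂g/∂y = 60(y - 4)(y + 2)(y + 3)(y + 4) = 0 at y ∈ {-4, -3, -2, 4}.
The Hessian is diagonal: diag(g_xx, g_yy). Second derivatives: g_xx(-4)=-72, g_xx(-2)=24, g_xx(-1)=-36; g_yy(-4)=-960, g_yy(-3)=420, g_yy(-2)=-720, g_yy(4)=20160.
Local minima occur where both diagonal entries positive: (-2, -3), (-2, 4). Count: 2.

2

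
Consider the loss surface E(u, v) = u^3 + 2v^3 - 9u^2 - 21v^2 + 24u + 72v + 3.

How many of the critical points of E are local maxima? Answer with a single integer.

E separates as a function of u plus a function of v, so ∇E=0 decouples.
∂E/∂u = 3(u - 4)(u - 2) = 0 at u ∈ {2, 4}; ∂E/∂v = 6(v - 4)(v - 3) = 0 at v ∈ {3, 4}.
The Hessian is diagonal: diag(E_uu, E_vv). Second derivatives: E_uu(2)=-6, E_uu(4)=6; E_vv(3)=-6, E_vv(4)=6.
Local maxima occur where both diagonal entries negative: (2, 3). Count: 1.

1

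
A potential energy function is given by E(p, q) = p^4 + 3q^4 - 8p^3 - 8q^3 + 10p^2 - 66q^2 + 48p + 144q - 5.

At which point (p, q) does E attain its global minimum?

E(p,q) separates as A(p) + B(q) − 5, so its minimum is min A + min B − 5.
A'(p) = 4(p - 4)(p - 3)(p + 1) vanishes at p ∈ {-1, 3, 4}; B'(q) = 12(q - 4)(q - 1)(q + 3) vanishes at q ∈ {-3, 1, 4}.
Local minima of A (where A''>0): A(-1)=-29, A(4)=96. Local minima of B: B(-3)=-567, B(4)=-224.
So the global minimum of E is A(-1) + B(-3) − 5 = -29 − 567 − 5 = -601, attained at (-1, -3).

(-1, -3)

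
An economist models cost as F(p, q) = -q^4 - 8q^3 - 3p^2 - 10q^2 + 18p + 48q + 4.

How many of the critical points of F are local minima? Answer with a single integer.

F separates as a function of p plus a function of q, so ∇F=0 decouples.
∂F/∂p = -6(p - 3) = 0 at p ∈ {3}; ∂F/∂q = -4(q - 1)(q + 3)(q + 4) = 0 at q ∈ {-4, -3, 1}.
The Hessian is diagonal: diag(F_pp, F_qq). Second derivatives: F_pp(3)=-6; F_qq(-4)=-20, F_qq(-3)=16, F_qq(1)=-80.
Local minima occur where both diagonal entries positive: none. Count: 0.

0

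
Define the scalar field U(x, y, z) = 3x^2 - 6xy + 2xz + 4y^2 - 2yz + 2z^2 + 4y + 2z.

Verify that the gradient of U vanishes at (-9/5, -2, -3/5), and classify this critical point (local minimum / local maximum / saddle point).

∇U = (6x - 6y + 2z, -6x + 8y - 2z + 4, 2x - 2y + 4z + 2); substituting (-9/5, -2, -3/5) gives ∇U = (0, 0, 0), so (-9/5, -2, -3/5) is indeed a critical point.
The Hessian is constant: H = [[6, -6, 2], [-6, 8, -2], [2, -2, 4]].
Leading principal minors: Δ₁ = 6, Δ₂ = 12, Δ₃ = 40.
All leading minors are positive, so H is positive definite: a local minimum.

local minimum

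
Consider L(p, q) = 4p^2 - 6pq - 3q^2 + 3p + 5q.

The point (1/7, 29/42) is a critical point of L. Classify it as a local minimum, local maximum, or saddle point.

The Hessian of L is constant: H = [[8, -6], [-6, -6]].
det(H) = 8·(-6) − (-6)² = -84.
Since det(H) < 0, H is indefinite and the critical point is a saddle point.

saddle point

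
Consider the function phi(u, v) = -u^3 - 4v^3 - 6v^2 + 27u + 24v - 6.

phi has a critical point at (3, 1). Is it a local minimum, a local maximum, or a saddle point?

local maximum

The mixed partial ∂²phi/∂u∂v is 0, so the Hessian at any point is diag(phi_uu, phi_vv) = diag(-6u, -12(2v + 1)).
At (3, 1): H = diag(-18, -36).
Both eigenvalues are negative, so H is negative definite: a local maximum.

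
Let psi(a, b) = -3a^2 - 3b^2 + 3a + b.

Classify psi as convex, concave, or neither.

psi is quadratic, so its Hessian is the constant matrix H = [[-6, 0], [0, -6]].
det(H) = 36, tr(H) = -12.
det(H) > 0 and tr(H) < 0, so H is negative definite everywhere: concave.

concave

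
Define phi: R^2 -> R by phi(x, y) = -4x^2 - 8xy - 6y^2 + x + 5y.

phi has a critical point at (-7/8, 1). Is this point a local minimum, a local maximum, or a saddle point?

The Hessian of phi is constant: H = [[-8, -8], [-8, -12]].
det(H) = (-8)·(-12) − (-8)² = 32.
det(H) > 0 and tr(H) = -20 < 0, so H is negative definite and the point is a local maximum.

local maximum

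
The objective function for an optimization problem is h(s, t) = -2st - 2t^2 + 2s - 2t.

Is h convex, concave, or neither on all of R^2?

neither

h is quadratic, so its Hessian is the constant matrix H = [[0, -2], [-2, -4]].
det(H) = -4, tr(H) = -4.
det(H) < 0, so H is indefinite: neither convex nor concave.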